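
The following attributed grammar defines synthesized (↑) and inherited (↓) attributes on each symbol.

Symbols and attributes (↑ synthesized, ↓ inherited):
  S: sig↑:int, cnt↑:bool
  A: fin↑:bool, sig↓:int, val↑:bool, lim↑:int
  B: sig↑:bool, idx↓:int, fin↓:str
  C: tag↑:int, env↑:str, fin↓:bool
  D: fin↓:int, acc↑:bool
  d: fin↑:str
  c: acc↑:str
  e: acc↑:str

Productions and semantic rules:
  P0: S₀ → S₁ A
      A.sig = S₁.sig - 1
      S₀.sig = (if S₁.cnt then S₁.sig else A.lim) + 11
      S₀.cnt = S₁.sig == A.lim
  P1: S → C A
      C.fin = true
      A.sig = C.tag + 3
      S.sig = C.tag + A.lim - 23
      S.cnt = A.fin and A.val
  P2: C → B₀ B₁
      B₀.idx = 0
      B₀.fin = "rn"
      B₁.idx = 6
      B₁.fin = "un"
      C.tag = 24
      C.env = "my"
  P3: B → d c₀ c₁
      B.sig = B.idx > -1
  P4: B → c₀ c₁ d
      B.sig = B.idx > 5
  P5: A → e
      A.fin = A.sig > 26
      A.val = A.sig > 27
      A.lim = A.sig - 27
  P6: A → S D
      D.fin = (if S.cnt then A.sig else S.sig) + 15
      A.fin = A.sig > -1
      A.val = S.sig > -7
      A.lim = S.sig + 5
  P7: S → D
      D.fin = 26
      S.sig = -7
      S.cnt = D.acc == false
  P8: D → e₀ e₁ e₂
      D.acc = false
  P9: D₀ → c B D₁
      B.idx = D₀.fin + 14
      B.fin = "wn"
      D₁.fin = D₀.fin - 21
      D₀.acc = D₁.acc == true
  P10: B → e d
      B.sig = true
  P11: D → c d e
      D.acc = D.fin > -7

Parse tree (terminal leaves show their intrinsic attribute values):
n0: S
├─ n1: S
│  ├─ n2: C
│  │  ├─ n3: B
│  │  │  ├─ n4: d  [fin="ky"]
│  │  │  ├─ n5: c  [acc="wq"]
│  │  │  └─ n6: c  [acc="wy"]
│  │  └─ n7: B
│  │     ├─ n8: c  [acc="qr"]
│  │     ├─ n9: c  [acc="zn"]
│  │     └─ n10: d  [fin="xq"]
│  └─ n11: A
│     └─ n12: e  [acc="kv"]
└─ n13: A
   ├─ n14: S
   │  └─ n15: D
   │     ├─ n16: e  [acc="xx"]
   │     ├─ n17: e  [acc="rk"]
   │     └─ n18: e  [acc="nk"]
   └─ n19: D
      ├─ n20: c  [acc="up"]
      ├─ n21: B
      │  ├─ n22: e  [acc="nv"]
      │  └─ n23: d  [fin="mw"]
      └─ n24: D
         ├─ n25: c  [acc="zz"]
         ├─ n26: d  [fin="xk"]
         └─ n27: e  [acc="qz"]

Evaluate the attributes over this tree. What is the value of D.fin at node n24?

1. n2.fin = true  [true]
2. n3.idx = 0  [0]
3. n3.fin = "rn"  ["rn"]
4. n4.fin = "ky"  [terminal]
5. n5.acc = "wq"  [terminal]
6. n6.acc = "wy"  [terminal]
7. n3.sig = true  [B.idx > -1]
8. n7.idx = 6  [6]
9. n7.fin = "un"  ["un"]
10. n8.acc = "qr"  [terminal]
11. n9.acc = "zn"  [terminal]
12. n10.fin = "xq"  [terminal]
13. n7.sig = true  [B.idx > 5]
14. n2.tag = 24  [24]
15. n2.env = "my"  ["my"]
16. n11.sig = 27  [C.tag + 3]
17. n12.acc = "kv"  [terminal]
18. n11.fin = true  [A.sig > 26]
19. n11.val = false  [A.sig > 27]
20. n11.lim = 0  [A.sig - 27]
21. n1.sig = 1  [C.tag + A.lim - 23]
22. n1.cnt = false  [A.fin and A.val]
23. n13.sig = 0  [S₁.sig - 1]
24. n15.fin = 26  [26]
25. n16.acc = "xx"  [terminal]
26. n17.acc = "rk"  [terminal]
27. n18.acc = "nk"  [terminal]
28. n15.acc = false  [false]
29. n14.sig = -7  [-7]
30. n14.cnt = true  [D.acc == false]
31. n19.fin = 15  [(if S.cnt then A.sig else S.sig) + 15]
32. n20.acc = "up"  [terminal]
33. n21.idx = 29  [D₀.fin + 14]
34. n21.fin = "wn"  ["wn"]
35. n22.acc = "nv"  [terminal]
36. n23.fin = "mw"  [terminal]
37. n21.sig = true  [true]
38. n24.fin = -6  [D₀.fin - 21]
39. n25.acc = "zz"  [terminal]
40. n26.fin = "xk"  [terminal]
41. n27.acc = "qz"  [terminal]
42. n24.acc = true  [D.fin > -7]
43. n19.acc = true  [D₁.acc == true]
44. n13.fin = true  [A.sig > -1]
45. n13.val = false  [S.sig > -7]
46. n13.lim = -2  [S.sig + 5]
47. n0.sig = 9  [(if S₁.cnt then S₁.sig else A.lim) + 11]
48. n0.cnt = false  [S₁.sig == A.lim]

-6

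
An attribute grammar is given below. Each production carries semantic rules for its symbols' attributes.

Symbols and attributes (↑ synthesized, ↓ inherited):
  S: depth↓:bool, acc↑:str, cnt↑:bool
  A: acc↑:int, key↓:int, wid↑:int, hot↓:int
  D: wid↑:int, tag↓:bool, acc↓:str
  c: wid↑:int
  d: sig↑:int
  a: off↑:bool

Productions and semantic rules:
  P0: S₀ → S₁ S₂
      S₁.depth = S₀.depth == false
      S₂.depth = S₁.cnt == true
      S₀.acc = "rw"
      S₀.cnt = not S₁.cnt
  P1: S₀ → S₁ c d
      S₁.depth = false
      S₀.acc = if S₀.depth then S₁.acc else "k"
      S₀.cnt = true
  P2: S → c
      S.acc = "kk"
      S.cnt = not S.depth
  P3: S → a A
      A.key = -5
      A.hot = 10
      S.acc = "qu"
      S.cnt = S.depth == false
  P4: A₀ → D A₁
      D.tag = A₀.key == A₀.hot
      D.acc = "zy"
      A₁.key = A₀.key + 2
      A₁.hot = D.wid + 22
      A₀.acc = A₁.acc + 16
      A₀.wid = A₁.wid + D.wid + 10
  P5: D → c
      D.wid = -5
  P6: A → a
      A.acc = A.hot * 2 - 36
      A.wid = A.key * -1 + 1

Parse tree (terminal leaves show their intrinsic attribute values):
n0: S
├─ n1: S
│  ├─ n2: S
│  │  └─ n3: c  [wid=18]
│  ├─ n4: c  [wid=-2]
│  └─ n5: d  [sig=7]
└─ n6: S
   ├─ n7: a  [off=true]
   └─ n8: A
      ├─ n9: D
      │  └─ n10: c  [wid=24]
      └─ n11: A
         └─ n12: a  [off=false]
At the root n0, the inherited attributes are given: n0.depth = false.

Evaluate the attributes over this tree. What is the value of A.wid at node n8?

9

1. n0.depth = false  [given at root]
2. n1.depth = true  [S₀.depth == false]
3. n2.depth = false  [false]
4. n3.wid = 18  [terminal]
5. n2.acc = "kk"  ["kk"]
6. n2.cnt = true  [not S.depth]
7. n4.wid = -2  [terminal]
8. n5.sig = 7  [terminal]
9. n1.acc = "kk"  [if S₀.depth then S₁.acc else "k"]
10. n1.cnt = true  [true]
11. n6.depth = true  [S₁.cnt == true]
12. n7.off = true  [terminal]
13. n8.key = -5  [-5]
14. n8.hot = 10  [10]
15. n9.tag = false  [A₀.key == A₀.hot]
16. n9.acc = "zy"  ["zy"]
17. n10.wid = 24  [terminal]
18. n9.wid = -5  [-5]
19. n11.key = -3  [A₀.key + 2]
20. n11.hot = 17  [D.wid + 22]
21. n12.off = false  [terminal]
22. n11.acc = -2  [A.hot * 2 - 36]
23. n11.wid = 4  [A.key * -1 + 1]
24. n8.acc = 14  [A₁.acc + 16]
25. n8.wid = 9  [A₁.wid + D.wid + 10]
26. n6.acc = "qu"  ["qu"]
27. n6.cnt = false  [S.depth == false]
28. n0.acc = "rw"  ["rw"]
29. n0.cnt = false  [not S₁.cnt]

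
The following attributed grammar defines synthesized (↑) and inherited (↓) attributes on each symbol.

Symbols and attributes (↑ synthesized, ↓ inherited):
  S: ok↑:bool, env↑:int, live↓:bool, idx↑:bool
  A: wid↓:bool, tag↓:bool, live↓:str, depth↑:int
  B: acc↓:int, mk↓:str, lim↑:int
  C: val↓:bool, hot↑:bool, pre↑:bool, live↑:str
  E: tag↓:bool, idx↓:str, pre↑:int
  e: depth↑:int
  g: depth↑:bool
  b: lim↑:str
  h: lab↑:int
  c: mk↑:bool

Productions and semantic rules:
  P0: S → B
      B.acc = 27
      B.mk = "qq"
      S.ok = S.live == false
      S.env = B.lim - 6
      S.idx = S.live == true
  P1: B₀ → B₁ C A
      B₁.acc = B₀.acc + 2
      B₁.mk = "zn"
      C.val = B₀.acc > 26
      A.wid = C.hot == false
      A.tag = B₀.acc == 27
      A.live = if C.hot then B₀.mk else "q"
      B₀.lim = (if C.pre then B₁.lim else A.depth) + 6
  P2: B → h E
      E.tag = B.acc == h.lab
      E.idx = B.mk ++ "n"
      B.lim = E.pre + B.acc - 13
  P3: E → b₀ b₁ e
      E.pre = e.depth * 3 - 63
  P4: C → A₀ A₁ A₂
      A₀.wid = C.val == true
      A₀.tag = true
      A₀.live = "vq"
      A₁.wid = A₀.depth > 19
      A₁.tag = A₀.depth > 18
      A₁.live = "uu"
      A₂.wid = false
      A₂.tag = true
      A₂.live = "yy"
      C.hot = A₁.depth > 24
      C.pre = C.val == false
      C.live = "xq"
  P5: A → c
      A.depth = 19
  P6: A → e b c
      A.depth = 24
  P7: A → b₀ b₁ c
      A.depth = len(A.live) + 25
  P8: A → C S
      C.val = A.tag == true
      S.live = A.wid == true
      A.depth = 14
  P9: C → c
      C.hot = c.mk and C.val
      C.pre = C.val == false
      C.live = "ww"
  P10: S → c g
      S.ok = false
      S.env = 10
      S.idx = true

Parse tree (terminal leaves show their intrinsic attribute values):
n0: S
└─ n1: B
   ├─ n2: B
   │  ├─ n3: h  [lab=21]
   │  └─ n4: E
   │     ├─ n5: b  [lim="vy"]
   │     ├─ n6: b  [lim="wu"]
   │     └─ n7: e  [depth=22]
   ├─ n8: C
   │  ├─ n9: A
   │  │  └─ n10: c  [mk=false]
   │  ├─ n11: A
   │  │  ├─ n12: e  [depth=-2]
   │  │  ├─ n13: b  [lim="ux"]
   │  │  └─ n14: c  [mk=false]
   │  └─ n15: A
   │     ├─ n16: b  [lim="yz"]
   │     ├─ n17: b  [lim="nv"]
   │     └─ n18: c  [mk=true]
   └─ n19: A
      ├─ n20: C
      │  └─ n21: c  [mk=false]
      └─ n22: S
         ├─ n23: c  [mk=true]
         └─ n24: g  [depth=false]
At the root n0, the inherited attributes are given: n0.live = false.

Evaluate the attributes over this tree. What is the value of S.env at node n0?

14

1. n0.live = false  [given at root]
2. n1.acc = 27  [27]
3. n1.mk = "qq"  ["qq"]
4. n2.acc = 29  [B₀.acc + 2]
5. n2.mk = "zn"  ["zn"]
6. n3.lab = 21  [terminal]
7. n4.tag = false  [B.acc == h.lab]
8. n4.idx = "znn"  [B.mk ++ "n"]
9. n5.lim = "vy"  [terminal]
10. n6.lim = "wu"  [terminal]
11. n7.depth = 22  [terminal]
12. n4.pre = 3  [e.depth * 3 - 63]
13. n2.lim = 19  [E.pre + B.acc - 13]
14. n8.val = true  [B₀.acc > 26]
15. n9.wid = true  [C.val == true]
16. n9.tag = true  [true]
17. n9.live = "vq"  ["vq"]
18. n10.mk = false  [terminal]
19. n9.depth = 19  [19]
20. n11.wid = false  [A₀.depth > 19]
21. n11.tag = true  [A₀.depth > 18]
22. n11.live = "uu"  ["uu"]
23. n12.depth = -2  [terminal]
24. n13.lim = "ux"  [terminal]
25. n14.mk = false  [terminal]
26. n11.depth = 24  [24]
27. n15.wid = false  [false]
28. n15.tag = true  [true]
29. n15.live = "yy"  ["yy"]
30. n16.lim = "yz"  [terminal]
31. n17.lim = "nv"  [terminal]
32. n18.mk = true  [terminal]
33. n15.depth = 27  [len(A.live) + 25]
34. n8.hot = false  [A₁.depth > 24]
35. n8.pre = false  [C.val == false]
36. n8.live = "xq"  ["xq"]
37. n19.wid = true  [C.hot == false]
38. n19.tag = true  [B₀.acc == 27]
39. n19.live = "q"  [if C.hot then B₀.mk else "q"]
40. n20.val = true  [A.tag == true]
41. n21.mk = false  [terminal]
42. n20.hot = false  [c.mk and C.val]
43. n20.pre = false  [C.val == false]
44. n20.live = "ww"  ["ww"]
45. n22.live = true  [A.wid == true]
46. n23.mk = true  [terminal]
47. n24.depth = false  [terminal]
48. n22.ok = false  [false]
49. n22.env = 10  [10]
50. n22.idx = true  [true]
51. n19.depth = 14  [14]
52. n1.lim = 20  [(if C.pre then B₁.lim else A.depth) + 6]
53. n0.ok = true  [S.live == false]
54. n0.env = 14  [B.lim - 6]
55. n0.idx = false  [S.live == true]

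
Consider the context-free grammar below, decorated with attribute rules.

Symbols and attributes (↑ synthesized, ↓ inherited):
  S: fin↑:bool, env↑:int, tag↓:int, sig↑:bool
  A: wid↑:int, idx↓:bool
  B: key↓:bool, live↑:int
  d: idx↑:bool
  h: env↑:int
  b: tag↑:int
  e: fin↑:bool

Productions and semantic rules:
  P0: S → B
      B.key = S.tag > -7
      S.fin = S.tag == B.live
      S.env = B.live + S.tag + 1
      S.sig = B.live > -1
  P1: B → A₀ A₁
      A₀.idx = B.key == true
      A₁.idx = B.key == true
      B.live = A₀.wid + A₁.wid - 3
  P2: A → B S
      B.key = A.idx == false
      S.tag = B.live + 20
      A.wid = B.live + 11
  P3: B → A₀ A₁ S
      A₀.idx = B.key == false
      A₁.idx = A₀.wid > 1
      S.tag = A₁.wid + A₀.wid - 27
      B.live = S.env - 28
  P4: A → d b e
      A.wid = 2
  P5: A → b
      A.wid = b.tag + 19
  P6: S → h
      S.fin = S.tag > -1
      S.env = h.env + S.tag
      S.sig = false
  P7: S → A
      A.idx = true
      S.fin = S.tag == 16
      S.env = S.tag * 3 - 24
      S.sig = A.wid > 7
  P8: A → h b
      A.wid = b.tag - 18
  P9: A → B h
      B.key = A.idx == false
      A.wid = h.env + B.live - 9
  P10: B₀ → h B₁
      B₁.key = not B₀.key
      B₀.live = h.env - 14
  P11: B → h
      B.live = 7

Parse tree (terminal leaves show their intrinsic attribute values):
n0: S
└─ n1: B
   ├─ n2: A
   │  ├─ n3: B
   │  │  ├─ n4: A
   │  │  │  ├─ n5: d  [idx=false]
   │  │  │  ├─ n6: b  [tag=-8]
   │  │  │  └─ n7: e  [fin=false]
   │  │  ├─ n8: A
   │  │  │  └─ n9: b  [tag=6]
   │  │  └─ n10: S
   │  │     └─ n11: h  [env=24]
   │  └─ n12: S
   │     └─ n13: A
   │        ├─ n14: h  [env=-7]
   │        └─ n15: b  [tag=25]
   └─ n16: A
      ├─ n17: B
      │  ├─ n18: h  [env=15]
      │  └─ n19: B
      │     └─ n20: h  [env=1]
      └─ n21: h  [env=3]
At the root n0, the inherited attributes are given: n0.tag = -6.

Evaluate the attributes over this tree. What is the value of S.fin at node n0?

1. n0.tag = -6  [given at root]
2. n1.key = true  [S.tag > -7]
3. n2.idx = true  [B.key == true]
4. n3.key = false  [A.idx == false]
5. n4.idx = true  [B.key == false]
6. n5.idx = false  [terminal]
7. n6.tag = -8  [terminal]
8. n7.fin = false  [terminal]
9. n4.wid = 2  [2]
10. n8.idx = true  [A₀.wid > 1]
11. n9.tag = 6  [terminal]
12. n8.wid = 25  [b.tag + 19]
13. n10.tag = 0  [A₁.wid + A₀.wid - 27]
14. n11.env = 24  [terminal]
15. n10.fin = true  [S.tag > -1]
16. n10.env = 24  [h.env + S.tag]
17. n10.sig = false  [false]
18. n3.live = -4  [S.env - 28]
19. n12.tag = 16  [B.live + 20]
20. n13.idx = true  [true]
21. n14.env = -7  [terminal]
22. n15.tag = 25  [terminal]
23. n13.wid = 7  [b.tag - 18]
24. n12.fin = true  [S.tag == 16]
25. n12.env = 24  [S.tag * 3 - 24]
26. n12.sig = false  [A.wid > 7]
27. n2.wid = 7  [B.live + 11]
28. n16.idx = true  [B.key == true]
29. n17.key = false  [A.idx == false]
30. n18.env = 15  [terminal]
31. n19.key = true  [not B₀.key]
32. n20.env = 1  [terminal]
33. n19.live = 7  [7]
34. n17.live = 1  [h.env - 14]
35. n21.env = 3  [terminal]
36. n16.wid = -5  [h.env + B.live - 9]
37. n1.live = -1  [A₀.wid + A₁.wid - 3]
38. n0.fin = false  [S.tag == B.live]
39. n0.env = -6  [B.live + S.tag + 1]
40. n0.sig = false  [B.live > -1]

false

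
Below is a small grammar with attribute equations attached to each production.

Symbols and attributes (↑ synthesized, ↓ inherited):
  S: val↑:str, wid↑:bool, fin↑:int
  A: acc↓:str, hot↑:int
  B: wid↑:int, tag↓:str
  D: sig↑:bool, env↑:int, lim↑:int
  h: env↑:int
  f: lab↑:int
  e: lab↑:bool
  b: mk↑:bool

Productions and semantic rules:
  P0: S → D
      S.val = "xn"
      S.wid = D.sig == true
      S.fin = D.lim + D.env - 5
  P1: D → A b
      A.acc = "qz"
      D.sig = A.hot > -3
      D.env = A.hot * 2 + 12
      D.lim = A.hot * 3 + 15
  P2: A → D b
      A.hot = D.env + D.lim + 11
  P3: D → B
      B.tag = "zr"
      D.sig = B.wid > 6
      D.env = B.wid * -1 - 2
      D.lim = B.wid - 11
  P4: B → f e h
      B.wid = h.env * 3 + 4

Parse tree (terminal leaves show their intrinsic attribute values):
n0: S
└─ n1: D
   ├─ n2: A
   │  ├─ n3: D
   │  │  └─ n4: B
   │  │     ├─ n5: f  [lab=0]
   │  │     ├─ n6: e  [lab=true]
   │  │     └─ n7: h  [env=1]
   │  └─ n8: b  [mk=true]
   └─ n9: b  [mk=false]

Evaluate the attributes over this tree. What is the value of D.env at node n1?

1. n2.acc = "qz"  ["qz"]
2. n4.tag = "zr"  ["zr"]
3. n5.lab = 0  [terminal]
4. n6.lab = true  [terminal]
5. n7.env = 1  [terminal]
6. n4.wid = 7  [h.env * 3 + 4]
7. n3.sig = true  [B.wid > 6]
8. n3.env = -9  [B.wid * -1 - 2]
9. n3.lim = -4  [B.wid - 11]
10. n8.mk = true  [terminal]
11. n2.hot = -2  [D.env + D.lim + 11]
12. n9.mk = false  [terminal]
13. n1.sig = true  [A.hot > -3]
14. n1.env = 8  [A.hot * 2 + 12]
15. n1.lim = 9  [A.hot * 3 + 15]
16. n0.val = "xn"  ["xn"]
17. n0.wid = true  [D.sig == true]
18. n0.fin = 12  [D.lim + D.env - 5]

8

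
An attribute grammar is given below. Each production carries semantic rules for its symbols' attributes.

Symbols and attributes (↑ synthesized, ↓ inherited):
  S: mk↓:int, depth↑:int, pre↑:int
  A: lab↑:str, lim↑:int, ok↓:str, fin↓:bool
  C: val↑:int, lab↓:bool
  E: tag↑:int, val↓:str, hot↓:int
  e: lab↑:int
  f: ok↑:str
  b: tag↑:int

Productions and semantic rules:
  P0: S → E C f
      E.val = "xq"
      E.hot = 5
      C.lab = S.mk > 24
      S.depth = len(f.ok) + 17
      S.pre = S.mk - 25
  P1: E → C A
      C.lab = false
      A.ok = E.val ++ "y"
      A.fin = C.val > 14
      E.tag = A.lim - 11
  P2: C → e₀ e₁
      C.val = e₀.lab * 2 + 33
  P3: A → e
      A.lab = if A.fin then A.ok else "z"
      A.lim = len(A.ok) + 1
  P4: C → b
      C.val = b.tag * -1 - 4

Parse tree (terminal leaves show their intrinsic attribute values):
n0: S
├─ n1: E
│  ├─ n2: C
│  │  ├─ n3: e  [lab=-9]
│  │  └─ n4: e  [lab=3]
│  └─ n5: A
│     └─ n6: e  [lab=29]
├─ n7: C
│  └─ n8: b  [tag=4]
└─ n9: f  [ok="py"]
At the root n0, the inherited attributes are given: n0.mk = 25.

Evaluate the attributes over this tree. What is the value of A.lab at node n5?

1. n0.mk = 25  [given at root]
2. n1.val = "xq"  ["xq"]
3. n1.hot = 5  [5]
4. n2.lab = false  [false]
5. n3.lab = -9  [terminal]
6. n4.lab = 3  [terminal]
7. n2.val = 15  [e₀.lab * 2 + 33]
8. n5.ok = "xqy"  [E.val ++ "y"]
9. n5.fin = true  [C.val > 14]
10. n6.lab = 29  [terminal]
11. n5.lab = "xqy"  [if A.fin then A.ok else "z"]
12. n5.lim = 4  [len(A.ok) + 1]
13. n1.tag = -7  [A.lim - 11]
14. n7.lab = true  [S.mk > 24]
15. n8.tag = 4  [terminal]
16. n7.val = -8  [b.tag * -1 - 4]
17. n9.ok = "py"  [terminal]
18. n0.depth = 19  [len(f.ok) + 17]
19. n0.pre = 0  [S.mk - 25]

"xqy"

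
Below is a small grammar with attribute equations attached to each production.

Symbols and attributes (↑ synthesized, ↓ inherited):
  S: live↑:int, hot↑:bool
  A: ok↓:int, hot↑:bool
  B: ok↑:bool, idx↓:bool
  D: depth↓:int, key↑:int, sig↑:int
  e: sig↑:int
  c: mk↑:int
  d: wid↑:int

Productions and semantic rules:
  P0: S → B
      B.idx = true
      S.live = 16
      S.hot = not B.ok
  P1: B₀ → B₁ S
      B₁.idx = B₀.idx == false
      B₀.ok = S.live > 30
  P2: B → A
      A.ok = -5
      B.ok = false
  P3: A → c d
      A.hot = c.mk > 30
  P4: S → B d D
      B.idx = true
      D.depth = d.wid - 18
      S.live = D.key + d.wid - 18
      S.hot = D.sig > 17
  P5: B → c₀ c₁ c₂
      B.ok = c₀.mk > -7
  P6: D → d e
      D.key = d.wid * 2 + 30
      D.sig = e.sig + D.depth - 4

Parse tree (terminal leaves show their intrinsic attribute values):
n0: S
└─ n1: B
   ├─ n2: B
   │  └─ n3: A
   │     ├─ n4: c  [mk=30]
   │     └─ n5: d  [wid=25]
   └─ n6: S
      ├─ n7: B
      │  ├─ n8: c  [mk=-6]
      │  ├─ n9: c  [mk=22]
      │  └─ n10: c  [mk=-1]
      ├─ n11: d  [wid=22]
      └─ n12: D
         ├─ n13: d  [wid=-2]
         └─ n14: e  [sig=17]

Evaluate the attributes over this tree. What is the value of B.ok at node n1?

false

1. n1.idx = true  [true]
2. n2.idx = false  [B₀.idx == false]
3. n3.ok = -5  [-5]
4. n4.mk = 30  [terminal]
5. n5.wid = 25  [terminal]
6. n3.hot = false  [c.mk > 30]
7. n2.ok = false  [false]
8. n7.idx = true  [true]
9. n8.mk = -6  [terminal]
10. n9.mk = 22  [terminal]
11. n10.mk = -1  [terminal]
12. n7.ok = true  [c₀.mk > -7]
13. n11.wid = 22  [terminal]
14. n12.depth = 4  [d.wid - 18]
15. n13.wid = -2  [terminal]
16. n14.sig = 17  [terminal]
17. n12.key = 26  [d.wid * 2 + 30]
18. n12.sig = 17  [e.sig + D.depth - 4]
19. n6.live = 30  [D.key + d.wid - 18]
20. n6.hot = false  [D.sig > 17]
21. n1.ok = false  [S.live > 30]
22. n0.live = 16  [16]
23. n0.hot = true  [not B.ok]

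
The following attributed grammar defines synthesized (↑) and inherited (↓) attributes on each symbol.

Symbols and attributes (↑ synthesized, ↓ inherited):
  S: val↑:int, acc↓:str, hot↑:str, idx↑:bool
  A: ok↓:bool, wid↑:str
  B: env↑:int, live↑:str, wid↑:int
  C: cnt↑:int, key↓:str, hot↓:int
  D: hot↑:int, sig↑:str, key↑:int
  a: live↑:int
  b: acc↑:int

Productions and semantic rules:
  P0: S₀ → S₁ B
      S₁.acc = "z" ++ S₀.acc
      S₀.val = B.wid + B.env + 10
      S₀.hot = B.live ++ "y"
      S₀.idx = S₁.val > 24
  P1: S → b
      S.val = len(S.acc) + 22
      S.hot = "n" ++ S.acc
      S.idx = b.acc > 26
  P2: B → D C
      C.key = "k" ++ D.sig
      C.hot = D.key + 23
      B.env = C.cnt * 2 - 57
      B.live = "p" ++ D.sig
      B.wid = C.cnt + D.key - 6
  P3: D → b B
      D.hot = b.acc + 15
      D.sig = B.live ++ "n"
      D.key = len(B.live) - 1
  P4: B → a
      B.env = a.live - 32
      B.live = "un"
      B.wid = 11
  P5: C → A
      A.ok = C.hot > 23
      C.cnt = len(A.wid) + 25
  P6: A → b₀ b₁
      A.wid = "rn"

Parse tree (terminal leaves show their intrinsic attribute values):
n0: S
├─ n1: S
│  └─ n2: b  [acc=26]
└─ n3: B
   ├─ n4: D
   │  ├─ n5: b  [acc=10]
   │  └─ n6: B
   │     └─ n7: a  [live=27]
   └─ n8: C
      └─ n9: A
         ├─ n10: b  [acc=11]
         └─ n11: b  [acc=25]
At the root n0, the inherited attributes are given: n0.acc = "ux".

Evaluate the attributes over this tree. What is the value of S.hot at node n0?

"punny"

1. n0.acc = "ux"  [given at root]
2. n1.acc = "zux"  ["z" ++ S₀.acc]
3. n2.acc = 26  [terminal]
4. n1.val = 25  [len(S.acc) + 22]
5. n1.hot = "nzux"  ["n" ++ S.acc]
6. n1.idx = false  [b.acc > 26]
7. n5.acc = 10  [terminal]
8. n7.live = 27  [terminal]
9. n6.env = -5  [a.live - 32]
10. n6.live = "un"  ["un"]
11. n6.wid = 11  [11]
12. n4.hot = 25  [b.acc + 15]
13. n4.sig = "unn"  [B.live ++ "n"]
14. n4.key = 1  [len(B.live) - 1]
15. n8.key = "kunn"  ["k" ++ D.sig]
16. n8.hot = 24  [D.key + 23]
17. n9.ok = true  [C.hot > 23]
18. n10.acc = 11  [terminal]
19. n11.acc = 25  [terminal]
20. n9.wid = "rn"  ["rn"]
21. n8.cnt = 27  [len(A.wid) + 25]
22. n3.env = -3  [C.cnt * 2 - 57]
23. n3.live = "punn"  ["p" ++ D.sig]
24. n3.wid = 22  [C.cnt + D.key - 6]
25. n0.val = 29  [B.wid + B.env + 10]
26. n0.hot = "punny"  [B.live ++ "y"]
27. n0.idx = true  [S₁.val > 24]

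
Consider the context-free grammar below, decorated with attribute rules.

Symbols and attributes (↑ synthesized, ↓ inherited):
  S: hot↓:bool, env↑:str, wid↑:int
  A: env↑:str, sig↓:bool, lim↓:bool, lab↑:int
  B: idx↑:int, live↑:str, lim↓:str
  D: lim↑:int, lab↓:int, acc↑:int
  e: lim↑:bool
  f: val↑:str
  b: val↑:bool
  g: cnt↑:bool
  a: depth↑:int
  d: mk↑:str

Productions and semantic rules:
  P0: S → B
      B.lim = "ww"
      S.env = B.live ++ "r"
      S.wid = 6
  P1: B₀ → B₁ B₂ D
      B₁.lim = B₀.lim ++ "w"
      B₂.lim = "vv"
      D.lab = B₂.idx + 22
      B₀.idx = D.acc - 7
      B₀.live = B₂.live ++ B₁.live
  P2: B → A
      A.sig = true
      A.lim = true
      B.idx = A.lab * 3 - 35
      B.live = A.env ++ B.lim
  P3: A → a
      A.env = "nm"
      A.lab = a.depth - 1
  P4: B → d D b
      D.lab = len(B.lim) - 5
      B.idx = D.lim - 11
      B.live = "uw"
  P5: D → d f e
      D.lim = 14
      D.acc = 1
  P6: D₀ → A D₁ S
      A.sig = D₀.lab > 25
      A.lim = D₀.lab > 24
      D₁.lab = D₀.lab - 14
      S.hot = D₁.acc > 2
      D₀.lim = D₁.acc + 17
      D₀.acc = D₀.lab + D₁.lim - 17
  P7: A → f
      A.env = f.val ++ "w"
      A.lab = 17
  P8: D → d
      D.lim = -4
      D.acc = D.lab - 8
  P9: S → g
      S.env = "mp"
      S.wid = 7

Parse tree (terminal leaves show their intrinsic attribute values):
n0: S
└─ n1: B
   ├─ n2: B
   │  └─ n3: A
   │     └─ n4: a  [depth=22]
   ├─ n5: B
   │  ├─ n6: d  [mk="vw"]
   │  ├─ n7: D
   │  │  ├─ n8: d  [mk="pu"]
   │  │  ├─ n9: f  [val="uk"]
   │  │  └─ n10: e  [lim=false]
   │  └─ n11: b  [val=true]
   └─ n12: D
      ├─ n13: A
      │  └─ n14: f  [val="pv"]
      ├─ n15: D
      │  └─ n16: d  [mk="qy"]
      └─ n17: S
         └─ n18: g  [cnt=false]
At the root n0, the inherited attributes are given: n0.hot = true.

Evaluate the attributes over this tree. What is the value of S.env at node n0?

"uwnmwwwr"

1. n0.hot = true  [given at root]
2. n1.lim = "ww"  ["ww"]
3. n2.lim = "www"  [B₀.lim ++ "w"]
4. n3.sig = true  [true]
5. n3.lim = true  [true]
6. n4.depth = 22  [terminal]
7. n3.env = "nm"  ["nm"]
8. n3.lab = 21  [a.depth - 1]
9. n2.idx = 28  [A.lab * 3 - 35]
10. n2.live = "nmwww"  [A.env ++ B.lim]
11. n5.lim = "vv"  ["vv"]
12. n6.mk = "vw"  [terminal]
13. n7.lab = -3  [len(B.lim) - 5]
14. n8.mk = "pu"  [terminal]
15. n9.val = "uk"  [terminal]
16. n10.lim = false  [terminal]
17. n7.lim = 14  [14]
18. n7.acc = 1  [1]
19. n11.val = true  [terminal]
20. n5.idx = 3  [D.lim - 11]
21. n5.live = "uw"  ["uw"]
22. n12.lab = 25  [B₂.idx + 22]
23. n13.sig = false  [D₀.lab > 25]
24. n13.lim = true  [D₀.lab > 24]
25. n14.val = "pv"  [terminal]
26. n13.env = "pvw"  [f.val ++ "w"]
27. n13.lab = 17  [17]
28. n15.lab = 11  [D₀.lab - 14]
29. n16.mk = "qy"  [terminal]
30. n15.lim = -4  [-4]
31. n15.acc = 3  [D.lab - 8]
32. n17.hot = true  [D₁.acc > 2]
33. n18.cnt = false  [terminal]
34. n17.env = "mp"  ["mp"]
35. n17.wid = 7  [7]
36. n12.lim = 20  [D₁.acc + 17]
37. n12.acc = 4  [D₀.lab + D₁.lim - 17]
38. n1.idx = -3  [D.acc - 7]
39. n1.live = "uwnmwww"  [B₂.live ++ B₁.live]
40. n0.env = "uwnmwwwr"  [B.live ++ "r"]
41. n0.wid = 6  [6]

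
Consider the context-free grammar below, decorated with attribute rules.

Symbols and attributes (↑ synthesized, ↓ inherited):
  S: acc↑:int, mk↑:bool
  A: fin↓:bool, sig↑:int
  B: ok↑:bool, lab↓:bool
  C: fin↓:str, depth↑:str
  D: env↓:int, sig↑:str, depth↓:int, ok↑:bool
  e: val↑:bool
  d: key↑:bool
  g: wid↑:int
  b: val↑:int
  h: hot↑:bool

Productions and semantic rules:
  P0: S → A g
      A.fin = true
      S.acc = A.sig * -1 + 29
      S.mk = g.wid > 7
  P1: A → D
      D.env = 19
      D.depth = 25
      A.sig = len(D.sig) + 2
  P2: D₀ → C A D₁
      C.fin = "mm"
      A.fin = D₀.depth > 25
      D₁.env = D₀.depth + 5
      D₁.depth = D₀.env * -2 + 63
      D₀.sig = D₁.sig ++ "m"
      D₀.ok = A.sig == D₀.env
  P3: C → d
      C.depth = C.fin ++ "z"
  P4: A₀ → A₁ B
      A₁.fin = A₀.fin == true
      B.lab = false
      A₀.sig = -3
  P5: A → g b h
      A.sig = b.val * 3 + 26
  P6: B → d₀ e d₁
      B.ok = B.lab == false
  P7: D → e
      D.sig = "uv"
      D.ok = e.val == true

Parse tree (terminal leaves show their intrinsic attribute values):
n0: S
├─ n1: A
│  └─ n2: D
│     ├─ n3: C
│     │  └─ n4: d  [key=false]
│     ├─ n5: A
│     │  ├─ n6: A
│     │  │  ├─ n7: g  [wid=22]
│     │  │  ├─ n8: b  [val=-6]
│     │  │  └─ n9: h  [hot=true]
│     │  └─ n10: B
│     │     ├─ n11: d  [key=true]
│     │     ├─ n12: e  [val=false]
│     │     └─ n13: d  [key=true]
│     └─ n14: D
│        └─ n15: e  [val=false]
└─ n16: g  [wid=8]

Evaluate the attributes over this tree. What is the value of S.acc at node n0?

1. n1.fin = true  [true]
2. n2.env = 19  [19]
3. n2.depth = 25  [25]
4. n3.fin = "mm"  ["mm"]
5. n4.key = false  [terminal]
6. n3.depth = "mmz"  [C.fin ++ "z"]
7. n5.fin = false  [D₀.depth > 25]
8. n6.fin = false  [A₀.fin == true]
9. n7.wid = 22  [terminal]
10. n8.val = -6  [terminal]
11. n9.hot = true  [terminal]
12. n6.sig = 8  [b.val * 3 + 26]
13. n10.lab = false  [false]
14. n11.key = true  [terminal]
15. n12.val = false  [terminal]
16. n13.key = true  [terminal]
17. n10.ok = true  [B.lab == false]
18. n5.sig = -3  [-3]
19. n14.env = 30  [D₀.depth + 5]
20. n14.depth = 25  [D₀.env * -2 + 63]
21. n15.val = false  [terminal]
22. n14.sig = "uv"  ["uv"]
23. n14.ok = false  [e.val == true]
24. n2.sig = "uvm"  [D₁.sig ++ "m"]
25. n2.ok = false  [A.sig == D₀.env]
26. n1.sig = 5  [len(D.sig) + 2]
27. n16.wid = 8  [terminal]
28. n0.acc = 24  [A.sig * -1 + 29]
29. n0.mk = true  [g.wid > 7]

24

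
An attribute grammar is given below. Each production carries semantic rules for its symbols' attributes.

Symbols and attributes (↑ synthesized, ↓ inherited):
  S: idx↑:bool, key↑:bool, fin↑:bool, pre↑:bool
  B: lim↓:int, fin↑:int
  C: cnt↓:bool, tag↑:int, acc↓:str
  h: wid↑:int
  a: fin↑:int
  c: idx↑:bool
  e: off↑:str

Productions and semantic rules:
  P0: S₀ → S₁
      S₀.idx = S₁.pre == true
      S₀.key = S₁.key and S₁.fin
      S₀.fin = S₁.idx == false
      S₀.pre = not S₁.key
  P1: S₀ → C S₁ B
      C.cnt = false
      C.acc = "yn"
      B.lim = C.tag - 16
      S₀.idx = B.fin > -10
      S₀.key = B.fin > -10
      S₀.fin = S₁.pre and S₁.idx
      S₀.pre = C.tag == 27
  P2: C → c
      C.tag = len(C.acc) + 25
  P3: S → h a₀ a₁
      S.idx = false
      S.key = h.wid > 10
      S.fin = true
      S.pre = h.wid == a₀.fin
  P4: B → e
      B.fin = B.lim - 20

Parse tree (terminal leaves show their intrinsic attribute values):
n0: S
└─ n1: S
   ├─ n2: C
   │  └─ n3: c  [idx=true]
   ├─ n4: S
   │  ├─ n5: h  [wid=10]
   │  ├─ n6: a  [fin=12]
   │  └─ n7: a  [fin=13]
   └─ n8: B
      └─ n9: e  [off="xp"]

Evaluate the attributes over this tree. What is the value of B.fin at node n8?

1. n2.cnt = false  [false]
2. n2.acc = "yn"  ["yn"]
3. n3.idx = true  [terminal]
4. n2.tag = 27  [len(C.acc) + 25]
5. n5.wid = 10  [terminal]
6. n6.fin = 12  [terminal]
7. n7.fin = 13  [terminal]
8. n4.idx = false  [false]
9. n4.key = false  [h.wid > 10]
10. n4.fin = true  [true]
11. n4.pre = false  [h.wid == a₀.fin]
12. n8.lim = 11  [C.tag - 16]
13. n9.off = "xp"  [terminal]
14. n8.fin = -9  [B.lim - 20]
15. n1.idx = true  [B.fin > -10]
16. n1.key = true  [B.fin > -10]
17. n1.fin = false  [S₁.pre and S₁.idx]
18. n1.pre = true  [C.tag == 27]
19. n0.idx = true  [S₁.pre == true]
20. n0.key = false  [S₁.key and S₁.fin]
21. n0.fin = false  [S₁.idx == false]
22. n0.pre = false  [not S₁.key]

-9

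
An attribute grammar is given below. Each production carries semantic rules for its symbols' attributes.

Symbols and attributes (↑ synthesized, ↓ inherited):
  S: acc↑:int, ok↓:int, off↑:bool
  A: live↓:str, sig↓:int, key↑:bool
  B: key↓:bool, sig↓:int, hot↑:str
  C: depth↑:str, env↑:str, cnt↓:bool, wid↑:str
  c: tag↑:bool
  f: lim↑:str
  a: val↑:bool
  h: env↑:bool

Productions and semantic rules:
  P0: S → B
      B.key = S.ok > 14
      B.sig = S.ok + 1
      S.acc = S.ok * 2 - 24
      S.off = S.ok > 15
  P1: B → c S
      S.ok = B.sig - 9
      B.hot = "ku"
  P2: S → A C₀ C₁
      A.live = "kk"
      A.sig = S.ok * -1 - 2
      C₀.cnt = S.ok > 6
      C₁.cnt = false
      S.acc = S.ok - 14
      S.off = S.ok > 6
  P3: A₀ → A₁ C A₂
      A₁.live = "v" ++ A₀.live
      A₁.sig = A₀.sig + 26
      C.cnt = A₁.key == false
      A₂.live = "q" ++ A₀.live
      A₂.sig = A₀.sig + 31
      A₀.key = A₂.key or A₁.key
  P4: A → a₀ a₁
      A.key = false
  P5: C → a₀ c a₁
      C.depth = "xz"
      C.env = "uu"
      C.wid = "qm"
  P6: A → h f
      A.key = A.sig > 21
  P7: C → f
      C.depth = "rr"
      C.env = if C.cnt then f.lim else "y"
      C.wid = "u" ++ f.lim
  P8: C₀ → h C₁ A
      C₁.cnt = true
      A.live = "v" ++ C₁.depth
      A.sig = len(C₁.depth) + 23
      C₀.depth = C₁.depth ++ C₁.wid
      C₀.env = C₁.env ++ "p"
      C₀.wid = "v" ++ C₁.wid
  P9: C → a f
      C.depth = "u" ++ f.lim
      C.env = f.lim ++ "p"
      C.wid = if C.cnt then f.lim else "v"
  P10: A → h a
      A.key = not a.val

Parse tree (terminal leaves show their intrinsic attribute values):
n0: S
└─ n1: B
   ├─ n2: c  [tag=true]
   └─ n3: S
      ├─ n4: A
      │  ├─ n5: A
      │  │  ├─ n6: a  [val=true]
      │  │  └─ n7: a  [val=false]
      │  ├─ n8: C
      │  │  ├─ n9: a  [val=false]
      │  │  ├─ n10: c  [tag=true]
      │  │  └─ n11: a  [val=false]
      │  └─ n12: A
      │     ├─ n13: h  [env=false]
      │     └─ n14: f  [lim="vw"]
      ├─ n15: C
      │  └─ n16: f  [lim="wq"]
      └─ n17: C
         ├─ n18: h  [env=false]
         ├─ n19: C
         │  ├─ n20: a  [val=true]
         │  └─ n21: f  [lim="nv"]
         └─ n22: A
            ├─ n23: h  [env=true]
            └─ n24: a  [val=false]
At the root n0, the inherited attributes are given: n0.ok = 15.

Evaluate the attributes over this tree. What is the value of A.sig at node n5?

17

1. n0.ok = 15  [given at root]
2. n1.key = true  [S.ok > 14]
3. n1.sig = 16  [S.ok + 1]
4. n2.tag = true  [terminal]
5. n3.ok = 7  [B.sig - 9]
6. n4.live = "kk"  ["kk"]
7. n4.sig = -9  [S.ok * -1 - 2]
8. n5.live = "vkk"  ["v" ++ A₀.live]
9. n5.sig = 17  [A₀.sig + 26]
10. n6.val = true  [terminal]
11. n7.val = false  [terminal]
12. n5.key = false  [false]
13. n8.cnt = true  [A₁.key == false]
14. n9.val = false  [terminal]
15. n10.tag = true  [terminal]
16. n11.val = false  [terminal]
17. n8.depth = "xz"  ["xz"]
18. n8.env = "uu"  ["uu"]
19. n8.wid = "qm"  ["qm"]
20. n12.live = "qkk"  ["q" ++ A₀.live]
21. n12.sig = 22  [A₀.sig + 31]
22. n13.env = false  [terminal]
23. n14.lim = "vw"  [terminal]
24. n12.key = true  [A.sig > 21]
25. n4.key = true  [A₂.key or A₁.key]
26. n15.cnt = true  [S.ok > 6]
27. n16.lim = "wq"  [terminal]
28. n15.depth = "rr"  ["rr"]
29. n15.env = "wq"  [if C.cnt then f.lim else "y"]
30. n15.wid = "uwq"  ["u" ++ f.lim]
31. n17.cnt = false  [false]
32. n18.env = false  [terminal]
33. n19.cnt = true  [true]
34. n20.val = true  [terminal]
35. n21.lim = "nv"  [terminal]
36. n19.depth = "unv"  ["u" ++ f.lim]
37. n19.env = "nvp"  [f.lim ++ "p"]
38. n19.wid = "nv"  [if C.cnt then f.lim else "v"]
39. n22.live = "vunv"  ["v" ++ C₁.depth]
40. n22.sig = 26  [len(C₁.depth) + 23]
41. n23.env = true  [terminal]
42. n24.val = false  [terminal]
43. n22.key = true  [not a.val]
44. n17.depth = "unvnv"  [C₁.depth ++ C₁.wid]
45. n17.env = "nvpp"  [C₁.env ++ "p"]
46. n17.wid = "vnv"  ["v" ++ C₁.wid]
47. n3.acc = -7  [S.ok - 14]
48. n3.off = true  [S.ok > 6]
49. n1.hot = "ku"  ["ku"]
50. n0.acc = 6  [S.ok * 2 - 24]
51. n0.off = false  [S.ok > 15]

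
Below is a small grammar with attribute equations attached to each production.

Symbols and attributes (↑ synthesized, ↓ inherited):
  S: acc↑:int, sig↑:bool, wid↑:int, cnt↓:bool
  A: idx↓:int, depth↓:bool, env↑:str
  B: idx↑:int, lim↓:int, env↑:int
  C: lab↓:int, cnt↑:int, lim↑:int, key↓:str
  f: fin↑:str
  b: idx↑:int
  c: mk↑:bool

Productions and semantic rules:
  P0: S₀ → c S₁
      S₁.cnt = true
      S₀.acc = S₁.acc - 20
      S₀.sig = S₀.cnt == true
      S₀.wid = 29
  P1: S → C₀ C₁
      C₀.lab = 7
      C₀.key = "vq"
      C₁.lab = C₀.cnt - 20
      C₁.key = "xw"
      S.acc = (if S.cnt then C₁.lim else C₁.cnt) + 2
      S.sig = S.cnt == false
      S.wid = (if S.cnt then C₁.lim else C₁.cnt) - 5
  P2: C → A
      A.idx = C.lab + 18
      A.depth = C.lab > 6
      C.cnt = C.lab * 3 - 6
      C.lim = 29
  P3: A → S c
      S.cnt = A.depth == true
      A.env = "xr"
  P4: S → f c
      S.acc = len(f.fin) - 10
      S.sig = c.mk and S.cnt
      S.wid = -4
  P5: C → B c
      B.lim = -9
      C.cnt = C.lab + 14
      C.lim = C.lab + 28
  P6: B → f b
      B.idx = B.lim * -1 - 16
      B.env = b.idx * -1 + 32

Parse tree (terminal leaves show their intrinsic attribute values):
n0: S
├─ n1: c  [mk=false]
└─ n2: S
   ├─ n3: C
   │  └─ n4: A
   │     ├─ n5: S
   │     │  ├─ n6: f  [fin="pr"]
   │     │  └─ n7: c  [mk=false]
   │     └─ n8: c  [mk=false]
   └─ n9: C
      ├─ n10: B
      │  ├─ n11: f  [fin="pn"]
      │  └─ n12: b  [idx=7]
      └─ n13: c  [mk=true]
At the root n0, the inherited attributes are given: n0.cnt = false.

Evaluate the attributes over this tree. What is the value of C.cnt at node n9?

1. n0.cnt = false  [given at root]
2. n1.mk = false  [terminal]
3. n2.cnt = true  [true]
4. n3.lab = 7  [7]
5. n3.key = "vq"  ["vq"]
6. n4.idx = 25  [C.lab + 18]
7. n4.depth = true  [C.lab > 6]
8. n5.cnt = true  [A.depth == true]
9. n6.fin = "pr"  [terminal]
10. n7.mk = false  [terminal]
11. n5.acc = -8  [len(f.fin) - 10]
12. n5.sig = false  [c.mk and S.cnt]
13. n5.wid = -4  [-4]
14. n8.mk = false  [terminal]
15. n4.env = "xr"  ["xr"]
16. n3.cnt = 15  [C.lab * 3 - 6]
17. n3.lim = 29  [29]
18. n9.lab = -5  [C₀.cnt - 20]
19. n9.key = "xw"  ["xw"]
20. n10.lim = -9  [-9]
21. n11.fin = "pn"  [terminal]
22. n12.idx = 7  [terminal]
23. n10.idx = -7  [B.lim * -1 - 16]
24. n10.env = 25  [b.idx * -1 + 32]
25. n13.mk = true  [terminal]
26. n9.cnt = 9  [C.lab + 14]
27. n9.lim = 23  [C.lab + 28]
28. n2.acc = 25  [(if S.cnt then C₁.lim else C₁.cnt) + 2]
29. n2.sig = false  [S.cnt == false]
30. n2.wid = 18  [(if S.cnt then C₁.lim else C₁.cnt) - 5]
31. n0.acc = 5  [S₁.acc - 20]
32. n0.sig = false  [S₀.cnt == true]
33. n0.wid = 29  [29]

9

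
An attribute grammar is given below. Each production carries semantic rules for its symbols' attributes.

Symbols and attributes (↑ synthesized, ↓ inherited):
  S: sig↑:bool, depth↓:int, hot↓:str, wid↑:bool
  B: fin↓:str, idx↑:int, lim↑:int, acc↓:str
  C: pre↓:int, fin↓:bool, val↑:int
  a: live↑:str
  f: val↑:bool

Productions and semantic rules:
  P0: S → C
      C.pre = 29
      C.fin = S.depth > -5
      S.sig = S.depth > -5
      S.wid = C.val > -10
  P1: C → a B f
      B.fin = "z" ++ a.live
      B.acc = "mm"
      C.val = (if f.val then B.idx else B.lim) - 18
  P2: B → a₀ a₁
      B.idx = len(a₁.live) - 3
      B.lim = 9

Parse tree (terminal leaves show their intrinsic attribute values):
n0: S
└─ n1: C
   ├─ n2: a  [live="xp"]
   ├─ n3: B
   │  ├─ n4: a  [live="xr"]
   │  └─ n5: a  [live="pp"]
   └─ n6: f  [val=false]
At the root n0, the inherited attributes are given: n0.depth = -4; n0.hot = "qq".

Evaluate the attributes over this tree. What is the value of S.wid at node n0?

true

1. n0.depth = -4  [given at root]
2. n0.hot = "qq"  [given at root]
3. n1.pre = 29  [29]
4. n1.fin = true  [S.depth > -5]
5. n2.live = "xp"  [terminal]
6. n3.fin = "zxp"  ["z" ++ a.live]
7. n3.acc = "mm"  ["mm"]
8. n4.live = "xr"  [terminal]
9. n5.live = "pp"  [terminal]
10. n3.idx = -1  [len(a₁.live) - 3]
11. n3.lim = 9  [9]
12. n6.val = false  [terminal]
13. n1.val = -9  [(if f.val then B.idx else B.lim) - 18]
14. n0.sig = true  [S.depth > -5]
15. n0.wid = true  [C.val > -10]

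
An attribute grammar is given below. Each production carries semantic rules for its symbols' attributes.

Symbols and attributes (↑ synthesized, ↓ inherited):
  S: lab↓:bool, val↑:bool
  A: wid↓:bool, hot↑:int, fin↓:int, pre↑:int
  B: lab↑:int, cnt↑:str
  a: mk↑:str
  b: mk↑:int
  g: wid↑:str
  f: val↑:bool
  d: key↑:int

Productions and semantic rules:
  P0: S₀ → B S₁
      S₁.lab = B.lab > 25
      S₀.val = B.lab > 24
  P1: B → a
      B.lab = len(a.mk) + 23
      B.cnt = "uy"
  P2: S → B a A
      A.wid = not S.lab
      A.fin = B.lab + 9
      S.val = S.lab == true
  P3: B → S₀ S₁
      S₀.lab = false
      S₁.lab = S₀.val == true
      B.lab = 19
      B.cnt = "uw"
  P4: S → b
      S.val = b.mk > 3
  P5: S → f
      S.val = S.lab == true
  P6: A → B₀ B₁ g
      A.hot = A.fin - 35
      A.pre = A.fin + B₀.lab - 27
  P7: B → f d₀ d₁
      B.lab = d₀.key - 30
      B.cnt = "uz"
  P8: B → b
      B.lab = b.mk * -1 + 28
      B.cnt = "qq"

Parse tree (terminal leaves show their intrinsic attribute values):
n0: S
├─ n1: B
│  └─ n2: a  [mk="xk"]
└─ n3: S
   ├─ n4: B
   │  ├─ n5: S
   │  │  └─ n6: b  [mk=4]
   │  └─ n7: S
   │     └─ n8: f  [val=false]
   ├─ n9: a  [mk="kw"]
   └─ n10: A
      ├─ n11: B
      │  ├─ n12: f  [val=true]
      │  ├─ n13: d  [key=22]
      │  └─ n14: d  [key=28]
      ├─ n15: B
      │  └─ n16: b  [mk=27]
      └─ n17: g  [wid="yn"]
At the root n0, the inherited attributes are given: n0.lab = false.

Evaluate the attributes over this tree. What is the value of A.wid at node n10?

1. n0.lab = false  [given at root]
2. n2.mk = "xk"  [terminal]
3. n1.lab = 25  [len(a.mk) + 23]
4. n1.cnt = "uy"  ["uy"]
5. n3.lab = false  [B.lab > 25]
6. n5.lab = false  [false]
7. n6.mk = 4  [terminal]
8. n5.val = true  [b.mk > 3]
9. n7.lab = true  [S₀.val == true]
10. n8.val = false  [terminal]
11. n7.val = true  [S.lab == true]
12. n4.lab = 19  [19]
13. n4.cnt = "uw"  ["uw"]
14. n9.mk = "kw"  [terminal]
15. n10.wid = true  [not S.lab]
16. n10.fin = 28  [B.lab + 9]
17. n12.val = true  [terminal]
18. n13.key = 22  [terminal]
19. n14.key = 28  [terminal]
20. n11.lab = -8  [d₀.key - 30]
21. n11.cnt = "uz"  ["uz"]
22. n16.mk = 27  [terminal]
23. n15.lab = 1  [b.mk * -1 + 28]
24. n15.cnt = "qq"  ["qq"]
25. n17.wid = "yn"  [terminal]
26. n10.hot = -7  [A.fin - 35]
27. n10.pre = -7  [A.fin + B₀.lab - 27]
28. n3.val = false  [S.lab == true]
29. n0.val = true  [B.lab > 24]

true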